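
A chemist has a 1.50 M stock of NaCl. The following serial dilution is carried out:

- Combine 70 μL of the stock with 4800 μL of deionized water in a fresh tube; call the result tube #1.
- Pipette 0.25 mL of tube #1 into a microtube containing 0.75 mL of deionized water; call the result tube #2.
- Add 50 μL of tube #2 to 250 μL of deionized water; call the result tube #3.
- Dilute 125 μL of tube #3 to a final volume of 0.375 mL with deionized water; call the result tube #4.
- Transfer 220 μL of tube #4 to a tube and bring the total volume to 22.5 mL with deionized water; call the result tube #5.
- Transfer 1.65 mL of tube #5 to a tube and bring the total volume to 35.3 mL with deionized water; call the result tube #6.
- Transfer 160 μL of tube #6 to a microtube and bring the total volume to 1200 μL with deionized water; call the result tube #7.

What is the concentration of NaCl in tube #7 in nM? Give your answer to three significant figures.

Step 1: 70 μL + 4800 μL = 4870 μL total → factor 4870/70 = 69.571
Step 2: 0.25 mL + 0.75 mL = 1 mL total → factor 1/0.25 = 4
Step 3: 50 μL + 250 μL = 300 μL total → factor 300/50 = 6
Step 4: 125 μL brought to 0.375 mL → factor 375/125 = 3
Step 5: 220 μL brought to 22.5 mL → factor 22500/220 = 102.27
Step 6: 1.65 mL brought to 35.3 mL → factor 35.3/1.65 = 21.394
Step 7: 160 μL brought to 1200 μL → factor 1200/160 = 7.5
Overall dilution factor = 69.571 × 4 × 6 × 3 × 102.27 × 21.394 × 7.5 = 8.2201 × 10^7
Final = 1.50 M / 8.2201 × 10^7 = 1.825 × 10^-8 M = 18.2 nM

18.2 nM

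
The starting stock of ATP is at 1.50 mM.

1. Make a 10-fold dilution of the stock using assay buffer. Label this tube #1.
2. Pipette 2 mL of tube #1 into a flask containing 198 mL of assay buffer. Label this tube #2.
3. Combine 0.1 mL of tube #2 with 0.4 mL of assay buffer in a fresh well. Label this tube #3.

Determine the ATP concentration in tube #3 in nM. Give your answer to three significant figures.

300 nM

Step 1: 10-fold → factor 10
Step 2: 2 mL + 198 mL = 200 mL total → factor 200/2 = 100
Step 3: 0.1 mL + 0.4 mL = 0.5 mL total → factor 0.5/0.1 = 5
Overall dilution factor = 10 × 100 × 5 = 5000
Final = 1.50 mM / 5000 = 0.0003000 mM = 300 nM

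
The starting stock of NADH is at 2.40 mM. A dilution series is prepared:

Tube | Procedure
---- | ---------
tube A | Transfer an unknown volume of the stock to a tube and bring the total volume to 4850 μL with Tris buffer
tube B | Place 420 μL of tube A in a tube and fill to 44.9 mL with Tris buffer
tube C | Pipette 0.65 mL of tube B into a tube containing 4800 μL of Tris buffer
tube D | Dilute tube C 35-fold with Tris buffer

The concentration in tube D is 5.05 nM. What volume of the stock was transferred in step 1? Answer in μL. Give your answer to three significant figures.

320 μL

Step 1: v brought to 4850 μL → factor = 4850 μL/v
Step 2: 420 μL brought to 44.9 mL → factor 44900/420 = 106.9
Step 3: 0.65 mL + 4800 μL = 5.45 mL total → factor 5.45/0.65 = 8.3846
Step 4: 35-fold → factor 35
Product of known-step factors = 31372
Overall factor = 2.40 mM / (5.05 nM) = 4.7525 × 10^5
Step-1 factor = 4.7525 × 10^5 / 31372 = 15.149
v = 4850 μL / 15.149 = 320 μL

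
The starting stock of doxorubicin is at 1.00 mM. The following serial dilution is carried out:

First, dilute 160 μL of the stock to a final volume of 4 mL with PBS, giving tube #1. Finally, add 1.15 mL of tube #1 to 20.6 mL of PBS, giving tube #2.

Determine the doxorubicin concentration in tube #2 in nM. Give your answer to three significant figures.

2.11 × 10^3 nM

Step 1: 160 μL brought to 4 mL → factor 4000/160 = 25
Step 2: 1.15 mL + 20.6 mL = 21.75 mL total → factor 21.75/1.15 = 18.913
Overall dilution factor = 25 × 18.913 = 472.83
Final = 1.00 mM / 472.83 = 0.002115 mM = 2.11 × 10^3 nM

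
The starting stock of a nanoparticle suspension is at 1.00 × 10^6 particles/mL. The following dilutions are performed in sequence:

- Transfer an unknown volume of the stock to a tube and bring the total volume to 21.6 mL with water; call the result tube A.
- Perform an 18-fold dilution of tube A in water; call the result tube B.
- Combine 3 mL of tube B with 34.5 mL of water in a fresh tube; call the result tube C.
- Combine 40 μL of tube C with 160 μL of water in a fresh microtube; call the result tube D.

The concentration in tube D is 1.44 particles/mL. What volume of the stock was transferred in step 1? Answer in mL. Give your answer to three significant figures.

Step 1: v brought to 21.6 mL → factor = 21.6 mL/v
Step 2: 18-fold → factor 18
Step 3: 3 mL + 34.5 mL = 37.5 mL total → factor 37.5/3 = 12.5
Step 4: 40 μL + 160 μL = 200 μL total → factor 200/40 = 5
Product of known-step factors = 1125
Overall factor = 1.00 × 10^6 particles/mL / (1.44 particles/mL) = 6.9444 × 10^5
Step-1 factor = 6.9444 × 10^5 / 1125 = 617.28
v = 21.6 mL / 617.28 = 0.0350 mL

0.0350 mL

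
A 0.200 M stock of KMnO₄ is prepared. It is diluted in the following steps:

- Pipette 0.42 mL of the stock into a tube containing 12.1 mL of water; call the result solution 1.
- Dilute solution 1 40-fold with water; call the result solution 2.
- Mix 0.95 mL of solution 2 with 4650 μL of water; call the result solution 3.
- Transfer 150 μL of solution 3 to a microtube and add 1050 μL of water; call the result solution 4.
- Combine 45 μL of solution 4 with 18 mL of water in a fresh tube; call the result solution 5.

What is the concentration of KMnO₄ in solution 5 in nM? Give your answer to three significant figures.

Step 1: 0.42 mL + 12.1 mL = 12.52 mL total → factor 12.52/0.42 = 29.81
Step 2: 40-fold → factor 40
Step 3: 0.95 mL + 4650 μL = 5.6 mL total → factor 5.6/0.95 = 5.8947
Step 4: 150 μL + 1050 μL = 1200 μL total → factor 1200/150 = 8
Step 5: 45 μL + 18 mL = 18045 μL total → factor 18045/45 = 401
Dilution factor through solution 5 = 29.81 × 40 × 5.8947 × 8 × 401 = 2.2548 × 10^7
[solution 5] = 0.200 M / 2.2548 × 10^7 = 8.870 × 10^-9 M = 8.87 nM

8.87 nM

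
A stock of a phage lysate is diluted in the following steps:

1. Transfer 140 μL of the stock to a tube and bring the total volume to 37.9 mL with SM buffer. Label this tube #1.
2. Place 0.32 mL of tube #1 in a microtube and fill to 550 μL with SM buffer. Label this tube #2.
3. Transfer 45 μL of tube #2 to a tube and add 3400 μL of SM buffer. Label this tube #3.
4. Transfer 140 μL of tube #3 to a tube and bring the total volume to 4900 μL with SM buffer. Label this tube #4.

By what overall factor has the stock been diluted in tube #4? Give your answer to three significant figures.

Step 1: 140 μL brought to 37.9 mL → factor 37900/140 = 270.71
Step 2: 0.32 mL brought to 550 μL → factor 0.55/0.32 = 1.7188
Step 3: 45 μL + 3400 μL = 3445 μL total → factor 3445/45 = 76.556
Step 4: 140 μL brought to 4900 μL → factor 4900/140 = 35
Overall dilution factor = 270.71 × 1.7188 × 76.556 × 35 = 1.2467 × 10^6

1.25 × 10^6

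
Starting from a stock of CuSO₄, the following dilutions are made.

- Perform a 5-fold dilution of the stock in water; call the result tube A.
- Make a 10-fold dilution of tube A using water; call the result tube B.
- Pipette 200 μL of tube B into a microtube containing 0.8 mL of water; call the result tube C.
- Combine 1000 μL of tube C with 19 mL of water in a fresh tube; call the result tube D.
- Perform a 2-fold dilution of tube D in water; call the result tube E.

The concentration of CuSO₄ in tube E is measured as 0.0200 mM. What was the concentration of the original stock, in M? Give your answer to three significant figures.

0.200 M

Step 1: 5-fold → factor 5
Step 2: 10-fold → factor 10
Step 3: 200 μL + 0.8 mL = 1000 μL total → factor 1000/200 = 5
Step 4: 1000 μL + 19 mL = 20000 μL total → factor 20000/1000 = 20
Step 5: 2-fold → factor 2
Overall dilution factor = 5 × 10 × 5 × 20 × 2 = 10000
Stock = 0.0200 mM × 10000 = 200.0 mM = 0.200 M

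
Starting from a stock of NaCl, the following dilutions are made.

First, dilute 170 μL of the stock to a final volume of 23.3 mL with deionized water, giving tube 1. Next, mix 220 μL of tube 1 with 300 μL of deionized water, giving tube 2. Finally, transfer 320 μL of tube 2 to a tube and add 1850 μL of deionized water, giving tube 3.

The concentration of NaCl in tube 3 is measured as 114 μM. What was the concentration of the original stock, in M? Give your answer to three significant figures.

0.250 M

Step 1: 170 μL brought to 23.3 mL → factor 23300/170 = 137.06
Step 2: 220 μL + 300 μL = 520 μL total → factor 520/220 = 2.3636
Step 3: 320 μL + 1850 μL = 2170 μL total → factor 2170/320 = 6.7812
Overall dilution factor = 137.06 × 2.3636 × 6.7812 = 2196.8
Stock = 114 μM × 2196.8 = 2.504 × 10^5 μM = 0.250 M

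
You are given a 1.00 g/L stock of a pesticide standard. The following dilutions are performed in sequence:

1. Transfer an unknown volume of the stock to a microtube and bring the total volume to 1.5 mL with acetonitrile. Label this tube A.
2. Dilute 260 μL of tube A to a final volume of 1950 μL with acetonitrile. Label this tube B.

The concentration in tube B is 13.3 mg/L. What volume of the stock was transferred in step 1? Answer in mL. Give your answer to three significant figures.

0.150 mL

Step 1: v brought to 1.5 mL → factor = 1.5 mL/v
Step 2: 260 μL brought to 1950 μL → factor 1950/260 = 7.5
Product of known-step factors = 7.5
Overall factor = 1.00 g/L / (13.3 mg/L) = 75.188
Step-1 factor = 75.188 / 7.5 = 10.025
v = 1.5 mL / 10.025 = 0.150 mL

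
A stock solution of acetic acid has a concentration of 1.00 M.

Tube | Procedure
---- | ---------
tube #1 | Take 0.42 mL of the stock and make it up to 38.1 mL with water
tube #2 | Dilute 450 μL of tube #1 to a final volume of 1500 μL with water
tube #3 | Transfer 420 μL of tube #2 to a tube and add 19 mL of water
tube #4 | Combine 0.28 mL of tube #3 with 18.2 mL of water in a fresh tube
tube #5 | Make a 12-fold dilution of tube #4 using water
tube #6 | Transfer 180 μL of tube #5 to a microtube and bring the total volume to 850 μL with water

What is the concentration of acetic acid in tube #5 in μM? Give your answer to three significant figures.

Step 1: 0.42 mL brought to 38.1 mL → factor 38.1/0.42 = 90.714
Step 2: 450 μL brought to 1500 μL → factor 1500/450 = 3.3333
Step 3: 420 μL + 19 mL = 19420 μL total → factor 19420/420 = 46.238
Step 4: 0.28 mL + 18.2 mL = 18.48 mL total → factor 18.48/0.28 = 66
Step 5: 12-fold → factor 12
Dilution factor through tube #5 = 90.714 × 3.3333 × 46.238 × 66 × 12 = 1.1073 × 10^7
[tube #5] = 1.00 M / 1.1073 × 10^7 = 9.031 × 10^-8 M = 0.0903 μM

0.0903 μM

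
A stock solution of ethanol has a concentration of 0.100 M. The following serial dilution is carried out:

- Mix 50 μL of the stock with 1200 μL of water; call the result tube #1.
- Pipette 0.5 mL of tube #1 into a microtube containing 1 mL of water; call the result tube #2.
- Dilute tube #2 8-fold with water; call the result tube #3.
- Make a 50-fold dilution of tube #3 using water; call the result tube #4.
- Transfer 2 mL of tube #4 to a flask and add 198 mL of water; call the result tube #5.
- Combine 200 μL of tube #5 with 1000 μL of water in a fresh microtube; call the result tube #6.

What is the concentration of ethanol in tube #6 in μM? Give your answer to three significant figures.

0.00556 μM

Step 1: 50 μL + 1200 μL = 1250 μL total → factor 1250/50 = 25
Step 2: 0.5 mL + 1 mL = 1.5 mL total → factor 1.5/0.5 = 3
Step 3: 8-fold → factor 8
Step 4: 50-fold → factor 50
Step 5: 2 mL + 198 mL = 200 mL total → factor 200/2 = 100
Step 6: 200 μL + 1000 μL = 1200 μL total → factor 1200/200 = 6
Dilution factor through tube #6 = 25 × 3 × 8 × 50 × 100 × 6 = 1.8 × 10^7
[tube #6] = 0.100 M / 1.8 × 10^7 = 5.556 × 10^-9 M = 0.00556 μM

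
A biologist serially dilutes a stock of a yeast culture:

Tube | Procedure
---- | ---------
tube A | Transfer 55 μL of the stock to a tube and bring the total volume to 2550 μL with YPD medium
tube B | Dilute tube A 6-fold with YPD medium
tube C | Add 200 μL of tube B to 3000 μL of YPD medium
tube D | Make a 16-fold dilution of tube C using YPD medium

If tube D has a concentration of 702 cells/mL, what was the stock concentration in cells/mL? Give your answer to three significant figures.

Step 1: 55 μL brought to 2550 μL → factor 2550/55 = 46.364
Step 2: 6-fold → factor 6
Step 3: 200 μL + 3000 μL = 3200 μL total → factor 3200/200 = 16
Step 4: 16-fold → factor 16
Overall dilution factor = 46.364 × 6 × 16 × 16 = 71215
Stock = 702 cells/mL × 71215 = 5.00 × 10^7 cells/mL

5.00 × 10^7 cells/mL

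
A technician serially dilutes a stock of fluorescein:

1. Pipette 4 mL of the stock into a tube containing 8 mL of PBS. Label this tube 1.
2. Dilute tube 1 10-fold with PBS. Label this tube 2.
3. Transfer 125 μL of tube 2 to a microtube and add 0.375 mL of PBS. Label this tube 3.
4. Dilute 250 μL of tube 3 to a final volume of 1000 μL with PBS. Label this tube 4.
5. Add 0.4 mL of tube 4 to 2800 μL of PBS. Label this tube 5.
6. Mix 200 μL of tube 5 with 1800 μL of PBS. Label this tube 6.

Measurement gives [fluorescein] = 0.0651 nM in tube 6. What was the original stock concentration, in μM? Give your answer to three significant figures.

2.50 μM

Step 1: 4 mL + 8 mL = 12 mL total → factor 12/4 = 3
Step 2: 10-fold → factor 10
Step 3: 125 μL + 0.375 mL = 500 μL total → factor 500/125 = 4
Step 4: 250 μL brought to 1000 μL → factor 1000/250 = 4
Step 5: 0.4 mL + 2800 μL = 3.2 mL total → factor 3.2/0.4 = 8
Step 6: 200 μL + 1800 μL = 2000 μL total → factor 2000/200 = 10
Overall dilution factor = 3 × 10 × 4 × 4 × 8 × 10 = 38400
Stock = 0.0651 nM × 38400 = 2500 nM = 2.50 μM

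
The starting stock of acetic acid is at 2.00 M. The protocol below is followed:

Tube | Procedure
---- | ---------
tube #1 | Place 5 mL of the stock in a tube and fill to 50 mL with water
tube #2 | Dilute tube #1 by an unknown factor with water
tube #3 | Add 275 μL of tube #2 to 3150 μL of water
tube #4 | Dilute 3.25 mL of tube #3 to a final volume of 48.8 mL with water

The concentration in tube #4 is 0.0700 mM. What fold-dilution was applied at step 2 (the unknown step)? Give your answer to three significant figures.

15.3-fold

Step 1: 5 mL brought to 50 mL → factor 50/5 = 10
Step 2: unknown factor x
Step 3: 275 μL + 3150 μL = 3425 μL total → factor 3425/275 = 12.455
Step 4: 3.25 mL brought to 48.8 mL → factor 48.8/3.25 = 15.015
Product of known-step factors = 1870.1
Overall factor = 2.00 M / (0.0700 mM) = 28571
x = 28571 / 1870.1 = 15.3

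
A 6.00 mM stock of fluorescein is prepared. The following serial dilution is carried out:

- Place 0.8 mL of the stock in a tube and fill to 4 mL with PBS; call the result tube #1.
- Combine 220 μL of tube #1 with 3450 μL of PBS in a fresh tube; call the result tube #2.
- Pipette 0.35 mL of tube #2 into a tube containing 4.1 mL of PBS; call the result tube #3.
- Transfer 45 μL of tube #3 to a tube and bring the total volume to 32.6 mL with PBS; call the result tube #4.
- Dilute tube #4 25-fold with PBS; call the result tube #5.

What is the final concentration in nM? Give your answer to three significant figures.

0.312 nM

Step 1: 0.8 mL brought to 4 mL → factor 4/0.8 = 5
Step 2: 220 μL + 3450 μL = 3670 μL total → factor 3670/220 = 16.682
Step 3: 0.35 mL + 4.1 mL = 4.45 mL total → factor 4.45/0.35 = 12.714
Step 4: 45 μL brought to 32.6 mL → factor 32600/45 = 724.44
Step 5: 25-fold → factor 25
Overall dilution factor = 5 × 16.682 × 12.714 × 724.44 × 25 = 1.9207 × 10^7
Final = 6.00 mM / 1.9207 × 10^7 = 3.124 × 10^-7 mM = 0.312 nM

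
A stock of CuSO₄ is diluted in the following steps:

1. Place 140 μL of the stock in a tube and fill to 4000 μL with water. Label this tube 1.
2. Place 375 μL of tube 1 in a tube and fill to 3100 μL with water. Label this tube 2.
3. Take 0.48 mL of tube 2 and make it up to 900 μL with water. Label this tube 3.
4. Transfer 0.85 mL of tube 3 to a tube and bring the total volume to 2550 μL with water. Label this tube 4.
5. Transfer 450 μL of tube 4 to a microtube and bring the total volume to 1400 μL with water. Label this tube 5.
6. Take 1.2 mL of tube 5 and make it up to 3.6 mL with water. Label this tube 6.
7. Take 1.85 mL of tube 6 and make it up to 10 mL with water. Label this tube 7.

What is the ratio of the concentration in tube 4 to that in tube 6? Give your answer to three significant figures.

9.33

Step 1: 140 μL brought to 4000 μL → factor 4000/140 = 28.571
Step 2: 375 μL brought to 3100 μL → factor 3100/375 = 8.2667
Step 3: 0.48 mL brought to 900 μL → factor 0.9/0.48 = 1.875
Step 4: 0.85 mL brought to 2550 μL → factor 2.55/0.85 = 3
Step 5: 450 μL brought to 1400 μL → factor 1400/450 = 3.1111
Step 6: 1.2 mL brought to 3.6 mL → factor 3.6/1.2 = 3
Dilution factor to tube 4 = 1328.6; to tube 6 = 12400
[tube 4]/[tube 6] = (factor to tube 6)/(factor to tube 4) = 12400/1328.6 = 9.33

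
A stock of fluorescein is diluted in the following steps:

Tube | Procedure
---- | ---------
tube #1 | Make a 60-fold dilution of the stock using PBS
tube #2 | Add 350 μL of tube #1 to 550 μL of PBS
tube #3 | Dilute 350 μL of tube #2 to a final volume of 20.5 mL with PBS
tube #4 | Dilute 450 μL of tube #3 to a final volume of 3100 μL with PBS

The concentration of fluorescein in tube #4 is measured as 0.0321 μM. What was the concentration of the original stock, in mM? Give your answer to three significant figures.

2.00 mM

Step 1: 60-fold → factor 60
Step 2: 350 μL + 550 μL = 900 μL total → factor 900/350 = 2.5714
Step 3: 350 μL brought to 20.5 mL → factor 20500/350 = 58.571
Step 4: 450 μL brought to 3100 μL → factor 3100/450 = 6.8889
Overall dilution factor = 60 × 2.5714 × 58.571 × 6.8889 = 62253
Stock = 0.0321 μM × 62253 = 1998 μM = 2.00 mM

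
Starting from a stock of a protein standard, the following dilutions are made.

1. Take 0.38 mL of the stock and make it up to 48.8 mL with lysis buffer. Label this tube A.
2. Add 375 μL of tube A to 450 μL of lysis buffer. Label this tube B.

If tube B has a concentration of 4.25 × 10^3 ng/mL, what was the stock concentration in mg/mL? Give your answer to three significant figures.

Step 1: 0.38 mL brought to 48.8 mL → factor 48.8/0.38 = 128.42
Step 2: 375 μL + 450 μL = 825 μL total → factor 825/375 = 2.2
Overall dilution factor = 128.42 × 2.2 = 282.53
Stock = 4.25 × 10^3 ng/mL × 282.53 = 1.201 × 10^6 ng/mL = 1.20 mg/mL

1.20 mg/mL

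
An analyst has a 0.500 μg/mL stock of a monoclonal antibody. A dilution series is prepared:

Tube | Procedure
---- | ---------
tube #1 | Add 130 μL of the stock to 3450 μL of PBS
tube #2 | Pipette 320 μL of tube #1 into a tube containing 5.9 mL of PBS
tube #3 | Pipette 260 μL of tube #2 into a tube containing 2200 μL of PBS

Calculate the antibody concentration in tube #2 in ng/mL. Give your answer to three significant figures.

Step 1: 130 μL + 3450 μL = 3580 μL total → factor 3580/130 = 27.538
Step 2: 320 μL + 5.9 mL = 6220 μL total → factor 6220/320 = 19.438
Dilution factor through tube #2 = 27.538 × 19.438 = 535.28
[tube #2] = 0.500 μg/mL / 535.28 = 0.0009341 μg/mL = 0.934 ng/mL

0.934 ng/mL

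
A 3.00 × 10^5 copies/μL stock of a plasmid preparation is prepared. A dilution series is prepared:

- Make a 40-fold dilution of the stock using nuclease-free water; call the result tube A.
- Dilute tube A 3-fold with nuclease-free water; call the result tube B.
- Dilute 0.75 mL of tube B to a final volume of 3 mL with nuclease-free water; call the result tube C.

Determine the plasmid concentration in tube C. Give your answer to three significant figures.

Step 1: 40-fold → factor 40
Step 2: 3-fold → factor 3
Step 3: 0.75 mL brought to 3 mL → factor 3/0.75 = 4
Overall dilution factor = 40 × 3 × 4 = 480
Final = 3.00 × 10^5 copies/μL / 480 = 625 copies/μL

625 copies/μL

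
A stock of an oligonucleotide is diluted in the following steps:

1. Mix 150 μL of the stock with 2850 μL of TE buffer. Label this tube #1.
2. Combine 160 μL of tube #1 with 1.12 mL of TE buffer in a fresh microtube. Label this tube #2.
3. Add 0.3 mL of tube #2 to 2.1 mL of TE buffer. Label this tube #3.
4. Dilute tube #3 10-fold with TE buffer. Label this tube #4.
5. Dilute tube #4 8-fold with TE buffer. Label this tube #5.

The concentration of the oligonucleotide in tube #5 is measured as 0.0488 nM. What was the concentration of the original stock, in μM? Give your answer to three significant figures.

5.00 μM

Step 1: 150 μL + 2850 μL = 3000 μL total → factor 3000/150 = 20
Step 2: 160 μL + 1.12 mL = 1280 μL total → factor 1280/160 = 8
Step 3: 0.3 mL + 2.1 mL = 2.4 mL total → factor 2.4/0.3 = 8
Step 4: 10-fold → factor 10
Step 5: 8-fold → factor 8
Overall dilution factor = 20 × 8 × 8 × 10 × 8 = 1.024 × 10^5
Stock = 0.0488 nM × 1.024 × 10^5 = 4997 nM = 5.00 μM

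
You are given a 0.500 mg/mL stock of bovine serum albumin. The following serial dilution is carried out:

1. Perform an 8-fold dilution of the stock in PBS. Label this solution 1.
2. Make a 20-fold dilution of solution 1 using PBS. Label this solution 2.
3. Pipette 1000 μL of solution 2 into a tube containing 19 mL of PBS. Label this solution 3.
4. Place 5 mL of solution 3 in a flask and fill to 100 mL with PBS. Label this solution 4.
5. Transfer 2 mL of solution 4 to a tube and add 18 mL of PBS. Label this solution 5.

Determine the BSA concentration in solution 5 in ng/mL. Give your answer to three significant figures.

0.781 ng/mL

Step 1: 8-fold → factor 8
Step 2: 20-fold → factor 20
Step 3: 1000 μL + 19 mL = 20000 μL total → factor 20000/1000 = 20
Step 4: 5 mL brought to 100 mL → factor 100/5 = 20
Step 5: 2 mL + 18 mL = 20 mL total → factor 20/2 = 10
Overall dilution factor = 8 × 20 × 20 × 20 × 10 = 6.4 × 10^5
Final = 0.500 mg/mL / 6.4 × 10^5 = 7.813 × 10^-7 mg/mL = 0.781 ng/mL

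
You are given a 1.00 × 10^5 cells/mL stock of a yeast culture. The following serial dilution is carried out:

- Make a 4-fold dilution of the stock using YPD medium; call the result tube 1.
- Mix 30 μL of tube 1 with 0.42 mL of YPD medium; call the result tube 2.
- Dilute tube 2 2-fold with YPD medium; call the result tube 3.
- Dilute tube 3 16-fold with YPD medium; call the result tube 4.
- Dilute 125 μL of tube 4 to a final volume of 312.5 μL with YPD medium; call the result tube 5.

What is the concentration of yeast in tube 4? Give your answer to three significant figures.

Step 1: 4-fold → factor 4
Step 2: 30 μL + 0.42 mL = 450 μL total → factor 450/30 = 15
Step 3: 2-fold → factor 2
Step 4: 16-fold → factor 16
Dilution factor through tube 4 = 4 × 15 × 2 × 16 = 1920
[tube 4] = 1.00 × 10^5 cells/mL / 1920 = 52.1 cells/mL

52.1 cells/mL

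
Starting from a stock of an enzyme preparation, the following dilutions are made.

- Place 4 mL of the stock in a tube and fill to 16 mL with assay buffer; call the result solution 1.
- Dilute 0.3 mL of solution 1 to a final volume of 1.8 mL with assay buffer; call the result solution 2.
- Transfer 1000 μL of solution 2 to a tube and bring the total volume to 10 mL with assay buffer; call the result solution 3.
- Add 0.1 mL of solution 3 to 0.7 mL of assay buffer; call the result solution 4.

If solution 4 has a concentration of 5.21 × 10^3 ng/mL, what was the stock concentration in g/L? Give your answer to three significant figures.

10.0 g/L

Step 1: 4 mL brought to 16 mL → factor 16/4 = 4
Step 2: 0.3 mL brought to 1.8 mL → factor 1.8/0.3 = 6
Step 3: 1000 μL brought to 10 mL → factor 10000/1000 = 10
Step 4: 0.1 mL + 0.7 mL = 0.8 mL total → factor 0.8/0.1 = 8
Overall dilution factor = 4 × 6 × 10 × 8 = 1920
Stock = 5.21 × 10^3 ng/mL × 1920 = 1.000 × 10^7 ng/mL = 10.0 g/L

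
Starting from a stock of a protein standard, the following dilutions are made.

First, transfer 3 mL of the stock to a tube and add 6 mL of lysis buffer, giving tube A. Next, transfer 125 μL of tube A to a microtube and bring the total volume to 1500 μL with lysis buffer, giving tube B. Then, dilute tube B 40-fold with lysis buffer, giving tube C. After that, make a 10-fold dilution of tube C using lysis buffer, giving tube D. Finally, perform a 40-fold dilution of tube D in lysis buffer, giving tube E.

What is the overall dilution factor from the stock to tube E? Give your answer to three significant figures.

5.76 × 10^5

Step 1: 3 mL + 6 mL = 9 mL total → factor 9/3 = 3
Step 2: 125 μL brought to 1500 μL → factor 1500/125 = 12
Step 3: 40-fold → factor 40
Step 4: 10-fold → factor 10
Step 5: 40-fold → factor 40
Overall dilution factor = 3 × 12 × 40 × 10 × 40 = 5.76 × 10^5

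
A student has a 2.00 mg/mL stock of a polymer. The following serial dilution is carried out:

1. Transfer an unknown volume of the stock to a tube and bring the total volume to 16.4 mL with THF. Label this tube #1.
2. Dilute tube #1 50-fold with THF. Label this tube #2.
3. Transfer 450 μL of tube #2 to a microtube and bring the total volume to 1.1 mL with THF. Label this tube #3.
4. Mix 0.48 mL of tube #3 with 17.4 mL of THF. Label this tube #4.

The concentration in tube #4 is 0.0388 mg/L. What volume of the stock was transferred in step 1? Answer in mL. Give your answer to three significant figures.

Step 1: v brought to 16.4 mL → factor = 16.4 mL/v
Step 2: 50-fold → factor 50
Step 3: 450 μL brought to 1.1 mL → factor 1100/450 = 2.4444
Step 4: 0.48 mL + 17.4 mL = 17.88 mL total → factor 17.88/0.48 = 37.25
Product of known-step factors = 4552.8
Overall factor = 2.00 mg/mL / (0.0388 mg/L) = 51546
Step-1 factor = 51546 / 4552.8 = 11.322
v = 16.4 mL / 11.322 = 1.45 mL

1.45 mL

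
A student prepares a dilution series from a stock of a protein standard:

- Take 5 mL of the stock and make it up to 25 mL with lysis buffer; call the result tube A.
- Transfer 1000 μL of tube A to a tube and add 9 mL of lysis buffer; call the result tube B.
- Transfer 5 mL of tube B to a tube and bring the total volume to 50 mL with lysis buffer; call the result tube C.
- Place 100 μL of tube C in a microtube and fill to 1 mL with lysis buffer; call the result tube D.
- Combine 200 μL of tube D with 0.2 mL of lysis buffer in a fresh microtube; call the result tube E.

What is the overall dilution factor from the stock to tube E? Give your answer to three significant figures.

1.00 × 10^4

Step 1: 5 mL brought to 25 mL → factor 25/5 = 5
Step 2: 1000 μL + 9 mL = 10000 μL total → factor 10000/1000 = 10
Step 3: 5 mL brought to 50 mL → factor 50/5 = 10
Step 4: 100 μL brought to 1 mL → factor 1000/100 = 10
Step 5: 200 μL + 0.2 mL = 400 μL total → factor 400/200 = 2
Overall dilution factor = 5 × 10 × 10 × 10 × 2 = 10000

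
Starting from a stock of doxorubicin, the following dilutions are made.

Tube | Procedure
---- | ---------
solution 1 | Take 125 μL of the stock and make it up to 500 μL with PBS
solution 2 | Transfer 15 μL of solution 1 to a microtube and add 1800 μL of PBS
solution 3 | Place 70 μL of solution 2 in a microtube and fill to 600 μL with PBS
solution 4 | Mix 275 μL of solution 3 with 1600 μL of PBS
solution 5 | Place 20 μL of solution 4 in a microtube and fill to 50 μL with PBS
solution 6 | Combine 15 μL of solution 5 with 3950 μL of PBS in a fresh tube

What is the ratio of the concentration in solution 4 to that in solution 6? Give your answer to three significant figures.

661

Step 1: 125 μL brought to 500 μL → factor 500/125 = 4
Step 2: 15 μL + 1800 μL = 1815 μL total → factor 1815/15 = 121
Step 3: 70 μL brought to 600 μL → factor 600/70 = 8.5714
Step 4: 275 μL + 1600 μL = 1875 μL total → factor 1875/275 = 6.8182
Step 5: 20 μL brought to 50 μL → factor 50/20 = 2.5
Step 6: 15 μL + 3950 μL = 3965 μL total → factor 3965/15 = 264.33
Dilution factor to solution 4 = 28286; to solution 6 = 1.8692 × 10^7
[solution 4]/[solution 6] = (factor to solution 6)/(factor to solution 4) = 1.8692 × 10^7/28286 = 661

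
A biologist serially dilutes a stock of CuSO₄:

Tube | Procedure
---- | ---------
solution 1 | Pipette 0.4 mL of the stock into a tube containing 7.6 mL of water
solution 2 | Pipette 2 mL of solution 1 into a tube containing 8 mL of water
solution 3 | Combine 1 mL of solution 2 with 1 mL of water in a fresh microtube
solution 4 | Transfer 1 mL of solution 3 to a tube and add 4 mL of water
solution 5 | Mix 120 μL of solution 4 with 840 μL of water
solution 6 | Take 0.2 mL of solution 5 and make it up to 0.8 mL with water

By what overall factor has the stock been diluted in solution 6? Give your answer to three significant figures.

3.20 × 10^4

Step 1: 0.4 mL + 7.6 mL = 8 mL total → factor 8/0.4 = 20
Step 2: 2 mL + 8 mL = 10 mL total → factor 10/2 = 5
Step 3: 1 mL + 1 mL = 2 mL total → factor 2/1 = 2
Step 4: 1 mL + 4 mL = 5 mL total → factor 5/1 = 5
Step 5: 120 μL + 840 μL = 960 μL total → factor 960/120 = 8
Step 6: 0.2 mL brought to 0.8 mL → factor 0.8/0.2 = 4
Overall dilution factor = 20 × 5 × 2 × 5 × 8 × 4 = 32000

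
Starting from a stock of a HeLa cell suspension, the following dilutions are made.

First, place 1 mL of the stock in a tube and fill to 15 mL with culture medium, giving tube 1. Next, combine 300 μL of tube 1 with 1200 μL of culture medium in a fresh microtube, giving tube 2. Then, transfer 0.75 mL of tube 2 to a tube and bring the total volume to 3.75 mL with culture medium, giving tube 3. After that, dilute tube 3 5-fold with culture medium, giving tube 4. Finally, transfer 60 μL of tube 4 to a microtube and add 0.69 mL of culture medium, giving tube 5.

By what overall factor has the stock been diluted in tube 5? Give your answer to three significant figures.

Step 1: 1 mL brought to 15 mL → factor 15/1 = 15
Step 2: 300 μL + 1200 μL = 1500 μL total → factor 1500/300 = 5
Step 3: 0.75 mL brought to 3.75 mL → factor 3.75/0.75 = 5
Step 4: 5-fold → factor 5
Step 5: 60 μL + 0.69 mL = 750 μL total → factor 750/60 = 12.5
Overall dilution factor = 15 × 5 × 5 × 5 × 12.5 = 23438

2.34 × 10^4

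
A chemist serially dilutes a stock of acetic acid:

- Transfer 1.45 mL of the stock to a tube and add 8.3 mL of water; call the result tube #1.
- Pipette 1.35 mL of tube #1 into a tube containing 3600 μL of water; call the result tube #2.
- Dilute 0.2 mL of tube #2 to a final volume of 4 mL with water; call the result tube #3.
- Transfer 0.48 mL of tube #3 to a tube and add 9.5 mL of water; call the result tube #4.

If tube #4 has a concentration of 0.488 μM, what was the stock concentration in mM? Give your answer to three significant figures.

5.00 mM

Step 1: 1.45 mL + 8.3 mL = 9.75 mL total → factor 9.75/1.45 = 6.7241
Step 2: 1.35 mL + 3600 μL = 4.95 mL total → factor 4.95/1.35 = 3.6667
Step 3: 0.2 mL brought to 4 mL → factor 4/0.2 = 20
Step 4: 0.48 mL + 9.5 mL = 9.98 mL total → factor 9.98/0.48 = 20.792
Overall dilution factor = 6.7241 × 3.6667 × 20 × 20.792 = 10252
Stock = 0.488 μM × 10252 = 5003 μM = 5.00 mM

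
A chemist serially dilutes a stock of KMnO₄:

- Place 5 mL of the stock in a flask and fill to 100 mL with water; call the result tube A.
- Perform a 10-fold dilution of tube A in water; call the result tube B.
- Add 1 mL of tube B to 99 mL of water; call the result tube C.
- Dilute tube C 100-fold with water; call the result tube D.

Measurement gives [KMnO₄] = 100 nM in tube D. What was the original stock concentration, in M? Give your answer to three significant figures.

Step 1: 5 mL brought to 100 mL → factor 100/5 = 20
Step 2: 10-fold → factor 10
Step 3: 1 mL + 99 mL = 100 mL total → factor 100/1 = 100
Step 4: 100-fold → factor 100
Overall dilution factor = 20 × 10 × 100 × 100 = 2 × 10^6
Stock = 100 nM × 2 × 10^6 = 2.000 × 10^8 nM = 0.200 M

0.200 M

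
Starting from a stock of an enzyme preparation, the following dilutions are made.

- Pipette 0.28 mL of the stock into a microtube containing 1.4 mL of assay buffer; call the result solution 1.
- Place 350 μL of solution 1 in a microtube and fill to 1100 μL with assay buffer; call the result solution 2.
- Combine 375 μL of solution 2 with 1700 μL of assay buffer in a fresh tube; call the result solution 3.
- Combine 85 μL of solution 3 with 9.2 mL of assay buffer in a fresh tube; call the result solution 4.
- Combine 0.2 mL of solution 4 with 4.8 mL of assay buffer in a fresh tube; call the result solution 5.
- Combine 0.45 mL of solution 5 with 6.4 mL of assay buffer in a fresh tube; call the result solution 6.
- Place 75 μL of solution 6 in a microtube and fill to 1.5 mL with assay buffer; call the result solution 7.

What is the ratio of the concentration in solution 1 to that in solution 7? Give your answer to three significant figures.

1.45 × 10^7

Step 1: 0.28 mL + 1.4 mL = 1.68 mL total → factor 1.68/0.28 = 6
Step 2: 350 μL brought to 1100 μL → factor 1100/350 = 3.1429
Step 3: 375 μL + 1700 μL = 2075 μL total → factor 2075/375 = 5.5333
Step 4: 85 μL + 9.2 mL = 9285 μL total → factor 9285/85 = 109.24
Step 5: 0.2 mL + 4.8 mL = 5 mL total → factor 5/0.2 = 25
Step 6: 0.45 mL + 6.4 mL = 6.85 mL total → factor 6.85/0.45 = 15.222
Step 7: 75 μL brought to 1.5 mL → factor 1500/75 = 20
Dilution factor to solution 1 = 6; to solution 7 = 8.6751 × 10^7
[solution 1]/[solution 7] = (factor to solution 7)/(factor to solution 1) = 8.6751 × 10^7/6 = 1.45 × 10^7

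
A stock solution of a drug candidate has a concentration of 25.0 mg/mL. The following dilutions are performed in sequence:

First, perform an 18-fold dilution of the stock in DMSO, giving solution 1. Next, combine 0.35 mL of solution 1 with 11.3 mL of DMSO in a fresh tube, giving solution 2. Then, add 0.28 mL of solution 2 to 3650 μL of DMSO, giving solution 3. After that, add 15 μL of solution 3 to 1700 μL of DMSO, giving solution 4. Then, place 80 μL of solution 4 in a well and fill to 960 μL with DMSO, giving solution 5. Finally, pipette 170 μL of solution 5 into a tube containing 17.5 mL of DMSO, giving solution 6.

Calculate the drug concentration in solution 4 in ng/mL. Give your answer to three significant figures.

Step 1: 18-fold → factor 18
Step 2: 0.35 mL + 11.3 mL = 11.65 mL total → factor 11.65/0.35 = 33.286
Step 3: 0.28 mL + 3650 μL = 3.93 mL total → factor 3.93/0.28 = 14.036
Step 4: 15 μL + 1700 μL = 1715 μL total → factor 1715/15 = 114.33
Dilution factor through solution 4 = 18 × 33.286 × 14.036 × 114.33 = 9.6147 × 10^5
[solution 4] = 25.0 mg/mL / 9.6147 × 10^5 = 2.600 × 10^-5 mg/mL = 26.0 ng/mL

26.0 ng/mL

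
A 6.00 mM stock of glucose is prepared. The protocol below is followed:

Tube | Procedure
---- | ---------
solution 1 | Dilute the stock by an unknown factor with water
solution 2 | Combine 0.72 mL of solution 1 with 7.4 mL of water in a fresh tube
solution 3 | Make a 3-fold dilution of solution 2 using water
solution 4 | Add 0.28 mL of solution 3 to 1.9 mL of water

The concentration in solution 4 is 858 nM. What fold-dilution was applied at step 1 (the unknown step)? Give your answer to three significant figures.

26.5-fold

Step 1: unknown factor x
Step 2: 0.72 mL + 7.4 mL = 8.12 mL total → factor 8.12/0.72 = 11.278
Step 3: 3-fold → factor 3
Step 4: 0.28 mL + 1.9 mL = 2.18 mL total → factor 2.18/0.28 = 7.7857
Product of known-step factors = 263.42
Overall factor = 6.00 mM / (858 nM) = 6993
x = 6993 / 263.42 = 26.5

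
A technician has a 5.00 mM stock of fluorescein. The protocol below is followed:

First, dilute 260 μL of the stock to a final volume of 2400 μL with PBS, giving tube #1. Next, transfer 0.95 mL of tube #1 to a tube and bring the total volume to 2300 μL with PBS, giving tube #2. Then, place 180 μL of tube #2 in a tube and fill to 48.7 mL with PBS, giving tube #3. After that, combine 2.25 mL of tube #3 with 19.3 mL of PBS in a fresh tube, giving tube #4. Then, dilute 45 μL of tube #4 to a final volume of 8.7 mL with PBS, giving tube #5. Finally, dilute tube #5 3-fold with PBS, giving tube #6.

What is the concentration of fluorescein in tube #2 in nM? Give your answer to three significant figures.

Step 1: 260 μL brought to 2400 μL → factor 2400/260 = 9.2308
Step 2: 0.95 mL brought to 2300 μL → factor 2.3/0.95 = 2.4211
Dilution factor through tube #2 = 9.2308 × 2.4211 = 22.348
[tube #2] = 5.00 mM / 22.348 = 0.2237 mM = 2.24 × 10^5 nM

2.24 × 10^5 nM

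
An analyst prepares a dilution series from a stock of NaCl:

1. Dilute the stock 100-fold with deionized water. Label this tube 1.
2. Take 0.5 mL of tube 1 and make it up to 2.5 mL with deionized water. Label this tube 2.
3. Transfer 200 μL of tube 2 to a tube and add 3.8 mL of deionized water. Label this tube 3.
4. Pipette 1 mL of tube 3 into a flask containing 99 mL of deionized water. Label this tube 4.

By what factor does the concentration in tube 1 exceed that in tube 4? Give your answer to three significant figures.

Step 1: 100-fold → factor 100
Step 2: 0.5 mL brought to 2.5 mL → factor 2.5/0.5 = 5
Step 3: 200 μL + 3.8 mL = 4000 μL total → factor 4000/200 = 20
Step 4: 1 mL + 99 mL = 100 mL total → factor 100/1 = 100
Dilution factor to tube 1 = 100; to tube 4 = 1 × 10^6
[tube 1]/[tube 4] = (factor to tube 4)/(factor to tube 1) = 1 × 10^6/100 = 1.00 × 10^4

1.00 × 10^4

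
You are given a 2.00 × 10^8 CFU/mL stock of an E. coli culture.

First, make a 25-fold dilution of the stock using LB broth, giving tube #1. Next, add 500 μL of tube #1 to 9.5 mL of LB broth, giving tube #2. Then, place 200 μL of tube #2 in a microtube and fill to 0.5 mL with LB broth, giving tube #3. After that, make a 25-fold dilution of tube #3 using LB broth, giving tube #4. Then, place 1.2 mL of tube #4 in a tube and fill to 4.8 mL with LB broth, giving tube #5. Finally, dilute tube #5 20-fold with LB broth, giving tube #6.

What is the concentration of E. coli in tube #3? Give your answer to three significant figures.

1.60 × 10^5 CFU/mL

Step 1: 25-fold → factor 25
Step 2: 500 μL + 9.5 mL = 10000 μL total → factor 10000/500 = 20
Step 3: 200 μL brought to 0.5 mL → factor 500/200 = 2.5
Dilution factor through tube #3 = 25 × 20 × 2.5 = 1250
[tube #3] = 2.00 × 10^8 CFU/mL / 1250 = 1.60 × 10^5 CFU/mL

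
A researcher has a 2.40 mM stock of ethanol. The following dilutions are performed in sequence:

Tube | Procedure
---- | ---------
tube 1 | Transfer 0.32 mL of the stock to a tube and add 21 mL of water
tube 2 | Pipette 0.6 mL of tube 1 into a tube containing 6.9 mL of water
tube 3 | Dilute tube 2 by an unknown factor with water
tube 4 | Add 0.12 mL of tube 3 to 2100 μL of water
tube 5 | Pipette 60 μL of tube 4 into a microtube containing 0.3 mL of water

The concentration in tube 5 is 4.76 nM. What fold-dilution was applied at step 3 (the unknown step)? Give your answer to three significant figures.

5.45-fold

Step 1: 0.32 mL + 21 mL = 21.32 mL total → factor 21.32/0.32 = 66.625
Step 2: 0.6 mL + 6.9 mL = 7.5 mL total → factor 7.5/0.6 = 12.5
Step 3: unknown factor x
Step 4: 0.12 mL + 2100 μL = 2.22 mL total → factor 2.22/0.12 = 18.5
Step 5: 60 μL + 0.3 mL = 360 μL total → factor 360/60 = 6
Product of known-step factors = 92442
Overall factor = 2.40 mM / (4.76 nM) = 5.042 × 10^5
x = 5.042 × 10^5 / 92442 = 5.45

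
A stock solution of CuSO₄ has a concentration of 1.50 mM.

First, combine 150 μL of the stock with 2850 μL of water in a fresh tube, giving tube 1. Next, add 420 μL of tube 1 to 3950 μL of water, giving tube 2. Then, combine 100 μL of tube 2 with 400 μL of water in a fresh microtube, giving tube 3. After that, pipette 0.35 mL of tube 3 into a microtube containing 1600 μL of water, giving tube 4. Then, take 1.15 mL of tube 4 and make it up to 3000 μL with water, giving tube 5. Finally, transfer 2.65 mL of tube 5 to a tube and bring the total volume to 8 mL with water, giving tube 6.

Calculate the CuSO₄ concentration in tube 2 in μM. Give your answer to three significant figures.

Step 1: 150 μL + 2850 μL = 3000 μL total → factor 3000/150 = 20
Step 2: 420 μL + 3950 μL = 4370 μL total → factor 4370/420 = 10.405
Dilution factor through tube 2 = 20 × 10.405 = 208.1
[tube 2] = 1.50 mM / 208.1 = 0.007208 mM = 7.21 μM

7.21 μM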